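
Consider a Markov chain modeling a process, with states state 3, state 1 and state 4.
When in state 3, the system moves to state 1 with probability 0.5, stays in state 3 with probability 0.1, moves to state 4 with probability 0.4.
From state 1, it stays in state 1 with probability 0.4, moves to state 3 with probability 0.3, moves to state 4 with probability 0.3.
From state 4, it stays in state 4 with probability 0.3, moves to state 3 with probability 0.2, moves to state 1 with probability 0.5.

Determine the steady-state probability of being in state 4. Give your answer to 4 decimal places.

0.3223

Let the stationary distribution be π with π = πP and π_1 + π_2 + π_3 = 1.
π_1 = 0.1·π_1 + 0.3·π_2 + 0.2·π_3
π_2 = 0.5·π_1 + 0.4·π_2 + 0.5·π_3
Solving with the normalization constraint gives π = (0.2231, 0.4545, 0.3223).
So the stationary probability of state 4 is 0.3223.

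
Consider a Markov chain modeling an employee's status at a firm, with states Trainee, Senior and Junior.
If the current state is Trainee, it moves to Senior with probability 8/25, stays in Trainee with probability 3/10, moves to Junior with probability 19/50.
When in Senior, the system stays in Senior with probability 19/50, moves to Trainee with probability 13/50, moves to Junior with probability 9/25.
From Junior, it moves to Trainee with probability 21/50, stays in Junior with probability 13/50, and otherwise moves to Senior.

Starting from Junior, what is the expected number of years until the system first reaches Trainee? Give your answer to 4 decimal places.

Let t(s) be the expected number of years to first reach Trainee from state s, with t(Trainee) = 0. Conditioning on the first year:
t(Senior) = 1 + 0.38·t(Senior) + 0.36·t(Junior)
t(Junior) = 1 + 0.32·t(Senior) + 0.26·t(Junior)
Solving: t(Senior) = 3.2014, t(Junior) = 2.7357.
Expected years from Junior to Trainee: 2.7357.

2.7357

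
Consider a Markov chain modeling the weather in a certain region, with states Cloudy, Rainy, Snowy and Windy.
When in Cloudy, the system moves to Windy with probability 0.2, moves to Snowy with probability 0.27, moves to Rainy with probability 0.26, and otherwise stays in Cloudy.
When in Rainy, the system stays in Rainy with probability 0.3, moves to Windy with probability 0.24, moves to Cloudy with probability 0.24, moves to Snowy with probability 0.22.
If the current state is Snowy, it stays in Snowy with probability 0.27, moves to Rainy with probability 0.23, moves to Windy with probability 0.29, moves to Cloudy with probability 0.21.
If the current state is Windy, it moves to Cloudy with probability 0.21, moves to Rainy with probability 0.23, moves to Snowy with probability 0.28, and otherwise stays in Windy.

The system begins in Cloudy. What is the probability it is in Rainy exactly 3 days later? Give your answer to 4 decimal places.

Propagate the distribution vector 3 days from Cloudy.
After 0 days: (1.0000, 0.0000, 0.0000, 0.0000)
After 1 day: (0.2700, 0.2600, 0.2700, 0.2000)
After 2 days: (0.2340, 0.2563, 0.2590, 0.2507)
After 3 days: (0.2317, 0.2550, 0.2597, 0.2536)
P(in Rainy after 3 days) = 0.2550

0.2550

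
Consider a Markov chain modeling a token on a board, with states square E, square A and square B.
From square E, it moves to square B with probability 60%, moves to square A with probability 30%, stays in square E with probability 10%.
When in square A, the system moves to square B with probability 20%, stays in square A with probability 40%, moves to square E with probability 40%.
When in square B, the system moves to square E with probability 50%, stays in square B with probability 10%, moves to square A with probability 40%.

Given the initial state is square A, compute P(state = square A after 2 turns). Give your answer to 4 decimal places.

0.3600

Sum over the intermediate state after 1 turn:
P = P(square A→square E)·P(square E→square A) + P(square A→square A)·P(square A→square A) + P(square A→square B)·P(square B→square A)
  = 0.4×0.3 + 0.4×0.4 + 0.2×0.4
  = 0.1200 + 0.1600 + 0.0800 = 0.3600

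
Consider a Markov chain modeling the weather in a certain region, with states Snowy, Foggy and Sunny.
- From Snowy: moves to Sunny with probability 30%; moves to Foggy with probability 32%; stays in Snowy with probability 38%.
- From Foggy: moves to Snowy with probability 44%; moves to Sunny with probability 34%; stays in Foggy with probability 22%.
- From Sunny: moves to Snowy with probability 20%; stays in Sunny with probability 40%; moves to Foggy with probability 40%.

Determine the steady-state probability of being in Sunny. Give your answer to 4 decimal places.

0.3474

Let the stationary distribution be π with π = πP and π_1 + π_2 + π_3 = 1.
π_1 = 0.38·π_1 + 0.44·π_2 + 0.2·π_3
π_2 = 0.32·π_1 + 0.22·π_2 + 0.4·π_3
Solving with the normalization constraint gives π = (0.3364, 0.3162, 0.3474).
So the stationary probability of Sunny is 0.3474.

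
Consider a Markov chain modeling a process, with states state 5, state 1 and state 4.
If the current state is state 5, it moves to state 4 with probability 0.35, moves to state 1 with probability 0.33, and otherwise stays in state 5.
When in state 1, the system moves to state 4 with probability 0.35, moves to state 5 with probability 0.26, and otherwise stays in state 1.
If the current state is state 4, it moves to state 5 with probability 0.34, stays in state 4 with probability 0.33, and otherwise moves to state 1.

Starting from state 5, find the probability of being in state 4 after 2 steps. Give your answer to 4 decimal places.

0.3430

Sum over the intermediate state after 1 step:
P = P(state 5→state 5)·P(state 5→state 4) + P(state 5→state 1)·P(state 1→state 4) + P(state 5→state 4)·P(state 4→state 4)
  = 0.32×0.35 + 0.33×0.35 + 0.35×0.33
  = 0.1120 + 0.1155 + 0.1155 = 0.3430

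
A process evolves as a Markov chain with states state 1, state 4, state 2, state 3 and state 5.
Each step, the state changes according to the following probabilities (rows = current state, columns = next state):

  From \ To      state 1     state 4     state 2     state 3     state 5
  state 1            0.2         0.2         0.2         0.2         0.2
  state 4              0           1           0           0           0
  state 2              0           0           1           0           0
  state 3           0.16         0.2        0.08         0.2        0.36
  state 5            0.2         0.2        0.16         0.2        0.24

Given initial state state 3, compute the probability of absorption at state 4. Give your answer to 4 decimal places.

Let h(s) be the probability of absorption at state 4 starting from transient state s. Then h(state 4) = 1 and h(state 2) = 0. By first-step analysis:
h(state 1) = 0.2·h(state 1) + 0.2·1 + 0.2·0 + 0.2·h(state 3) + 0.2·h(state 5)
h(state 3) = 0.16·h(state 1) + 0.2·1 + 0.08·0 + 0.2·h(state 3) + 0.36·h(state 5)
h(state 5) = 0.2·h(state 1) + 0.2·1 + 0.16·0 + 0.2·h(state 3) + 0.24·h(state 5)
Solving: h(state 1) = 0.5460, h(state 3) = 0.6151, h(state 5) = 0.5687.
Starting from state 3, the probability is 0.6151.

0.6151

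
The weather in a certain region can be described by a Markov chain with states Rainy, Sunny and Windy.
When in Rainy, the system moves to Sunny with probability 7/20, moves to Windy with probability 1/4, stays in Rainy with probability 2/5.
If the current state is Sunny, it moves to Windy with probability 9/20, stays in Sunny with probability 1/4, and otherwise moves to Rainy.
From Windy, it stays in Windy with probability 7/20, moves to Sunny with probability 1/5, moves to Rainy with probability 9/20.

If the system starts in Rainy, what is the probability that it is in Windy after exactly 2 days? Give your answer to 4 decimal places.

0.3450

Sum over the intermediate state after 1 day:
P = P(Rainy→Rainy)·P(Rainy→Windy) + P(Rainy→Sunny)·P(Sunny→Windy) + P(Rainy→Windy)·P(Windy→Windy)
  = 0.4×0.25 + 0.35×0.45 + 0.25×0.35
  = 0.1000 + 0.1575 + 0.0875 = 0.3450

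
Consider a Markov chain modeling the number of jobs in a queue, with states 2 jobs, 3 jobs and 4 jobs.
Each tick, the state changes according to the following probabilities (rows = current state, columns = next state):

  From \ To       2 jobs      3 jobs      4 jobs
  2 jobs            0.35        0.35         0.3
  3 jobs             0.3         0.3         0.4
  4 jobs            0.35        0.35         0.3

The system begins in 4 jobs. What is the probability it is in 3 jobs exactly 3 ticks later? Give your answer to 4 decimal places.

Propagate the distribution vector 3 ticks from 4 jobs.
After 0 ticks: (0.0000, 0.0000, 1.0000)
After 1 tick: (0.3500, 0.3500, 0.3000)
After 2 ticks: (0.3325, 0.3325, 0.3350)
After 3 ticks: (0.3334, 0.3334, 0.3333)
P(in 3 jobs after 3 ticks) = 0.3334

0.3334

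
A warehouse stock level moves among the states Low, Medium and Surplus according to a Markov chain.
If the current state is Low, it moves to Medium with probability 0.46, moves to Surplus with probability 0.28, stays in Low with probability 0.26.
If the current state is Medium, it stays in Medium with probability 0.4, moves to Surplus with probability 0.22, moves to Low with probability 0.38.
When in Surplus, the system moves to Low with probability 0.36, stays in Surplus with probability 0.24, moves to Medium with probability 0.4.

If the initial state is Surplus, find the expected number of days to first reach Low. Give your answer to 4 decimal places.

2.7174

Let t(s) be the expected number of days to first reach Low from state s, with t(Low) = 0. Conditioning on the first day:
t(Medium) = 1 + 0.4·t(Medium) + 0.22·t(Surplus)
t(Surplus) = 1 + 0.4·t(Medium) + 0.24·t(Surplus)
Solving: t(Medium) = 2.6630, t(Surplus) = 2.7174.
Expected days from Surplus to Low: 2.7174.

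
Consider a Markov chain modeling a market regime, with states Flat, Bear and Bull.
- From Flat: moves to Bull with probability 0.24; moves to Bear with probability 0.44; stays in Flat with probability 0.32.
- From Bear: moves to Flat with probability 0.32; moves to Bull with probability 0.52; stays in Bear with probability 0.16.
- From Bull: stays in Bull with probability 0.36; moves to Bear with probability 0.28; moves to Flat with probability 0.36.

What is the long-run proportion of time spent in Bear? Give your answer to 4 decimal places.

Let the stationary distribution be π with π = πP and π_1 + π_2 + π_3 = 1.
π_1 = 0.32·π_1 + 0.32·π_2 + 0.36·π_3
π_2 = 0.44·π_1 + 0.16·π_2 + 0.28·π_3
Solving with the normalization constraint gives π = (0.3347, 0.2978, 0.3675).
So the stationary probability of Bear is 0.2978.

0.2978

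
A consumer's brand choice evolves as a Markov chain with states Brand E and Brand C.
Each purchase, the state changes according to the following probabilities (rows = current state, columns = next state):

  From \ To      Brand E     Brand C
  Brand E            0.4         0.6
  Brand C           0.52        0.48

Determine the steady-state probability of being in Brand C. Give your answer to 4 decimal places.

0.5357

Let the stationary distribution be π with π = πP and π_1 + π_2 = 1.
π_1 = 0.4·π_1 + 0.52·π_2
Solving with the normalization constraint gives π = (0.4643, 0.5357).
So the stationary probability of Brand C is 0.5357.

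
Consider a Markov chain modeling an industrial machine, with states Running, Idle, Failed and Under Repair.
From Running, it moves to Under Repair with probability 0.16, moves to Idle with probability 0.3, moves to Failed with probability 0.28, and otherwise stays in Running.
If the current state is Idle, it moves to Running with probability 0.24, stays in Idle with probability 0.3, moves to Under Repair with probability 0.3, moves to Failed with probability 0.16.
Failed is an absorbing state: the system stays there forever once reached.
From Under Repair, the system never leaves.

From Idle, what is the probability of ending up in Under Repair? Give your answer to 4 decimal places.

0.5839

Let h(s) be the probability of absorption at Under Repair starting from transient state s. Then h(Under Repair) = 1 and h(Failed) = 0. By first-step analysis:
h(Running) = 0.26·h(Running) + 0.3·h(Idle) + 0.28·0 + 0.16·1
h(Idle) = 0.24·h(Running) + 0.3·h(Idle) + 0.16·0 + 0.3·1
Solving: h(Running) = 0.4529, h(Idle) = 0.5839.
Starting from Idle, the probability is 0.5839.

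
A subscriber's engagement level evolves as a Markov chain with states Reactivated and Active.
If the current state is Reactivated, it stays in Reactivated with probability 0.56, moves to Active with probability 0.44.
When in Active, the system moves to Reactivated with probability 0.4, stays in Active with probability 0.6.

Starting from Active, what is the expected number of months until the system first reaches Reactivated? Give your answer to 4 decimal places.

2.5000

Let t(s) be the expected number of months to first reach Reactivated from state s, with t(Reactivated) = 0. Conditioning on the first month:
t(Active) = 1 + 0.6·t(Active)
Solving: t(Active) = 2.5000.
Expected months from Active to Reactivated: 2.5000.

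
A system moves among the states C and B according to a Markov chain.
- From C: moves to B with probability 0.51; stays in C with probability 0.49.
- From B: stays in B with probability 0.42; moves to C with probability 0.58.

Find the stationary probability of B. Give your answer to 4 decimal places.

Let the stationary distribution be π with π = πP and π_1 + π_2 = 1.
π_1 = 0.49·π_1 + 0.58·π_2
Solving with the normalization constraint gives π = (0.5321, 0.4679).
So the stationary probability of B is 0.4679.

0.4679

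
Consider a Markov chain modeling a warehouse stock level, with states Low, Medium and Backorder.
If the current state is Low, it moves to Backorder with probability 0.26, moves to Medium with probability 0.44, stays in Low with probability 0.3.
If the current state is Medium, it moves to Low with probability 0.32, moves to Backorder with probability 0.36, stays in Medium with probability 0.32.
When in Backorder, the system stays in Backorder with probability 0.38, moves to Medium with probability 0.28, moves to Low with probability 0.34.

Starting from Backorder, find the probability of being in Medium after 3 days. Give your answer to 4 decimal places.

0.3452

Propagate the distribution vector 3 days from Backorder.
After 0 days: (0.0000, 0.0000, 1.0000)
After 1 day: (0.3400, 0.2800, 0.3800)
After 2 days: (0.3208, 0.3456, 0.3336)
After 3 days: (0.3203, 0.3452, 0.3346)
P(in Medium after 3 days) = 0.3452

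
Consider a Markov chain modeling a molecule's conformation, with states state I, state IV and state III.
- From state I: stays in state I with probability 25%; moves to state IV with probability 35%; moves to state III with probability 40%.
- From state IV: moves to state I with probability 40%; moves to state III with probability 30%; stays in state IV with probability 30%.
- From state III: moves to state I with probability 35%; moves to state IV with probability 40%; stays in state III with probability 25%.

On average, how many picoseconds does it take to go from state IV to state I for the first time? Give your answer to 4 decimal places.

2.5926

Let t(s) be the expected number of picoseconds to first reach state I from state s, with t(state I) = 0. Conditioning on the first picosecond:
t(state IV) = 1 + 0.3·t(state IV) + 0.3·t(state III)
t(state III) = 1 + 0.4·t(state IV) + 0.25·t(state III)
Solving: t(state IV) = 2.5926, t(state III) = 2.7160.
Expected picoseconds from state IV to state I: 2.5926.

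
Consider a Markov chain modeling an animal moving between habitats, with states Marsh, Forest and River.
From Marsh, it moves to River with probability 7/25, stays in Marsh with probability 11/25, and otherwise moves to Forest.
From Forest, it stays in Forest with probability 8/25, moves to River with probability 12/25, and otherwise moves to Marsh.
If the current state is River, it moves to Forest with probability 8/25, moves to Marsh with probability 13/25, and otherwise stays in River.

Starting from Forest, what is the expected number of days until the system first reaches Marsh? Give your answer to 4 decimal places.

Let t(s) be the expected number of days to first reach Marsh from state s, with t(Marsh) = 0. Conditioning on the first day:
t(Forest) = 1 + 0.32·t(Forest) + 0.48·t(River)
t(River) = 1 + 0.32·t(Forest) + 0.16·t(River)
Solving: t(Forest) = 3.1609, t(River) = 2.3946.
Expected days from Forest to Marsh: 3.1609.

3.1609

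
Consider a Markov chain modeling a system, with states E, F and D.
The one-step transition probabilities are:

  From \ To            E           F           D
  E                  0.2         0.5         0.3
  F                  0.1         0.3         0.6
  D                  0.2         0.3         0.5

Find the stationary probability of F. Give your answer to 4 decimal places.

0.3333

Let the stationary distribution be π with π = πP and π_1 + π_2 + π_3 = 1.
π_1 = 0.2·π_1 + 0.1·π_2 + 0.2·π_3
π_2 = 0.5·π_1 + 0.3·π_2 + 0.3·π_3
Solving with the normalization constraint gives π = (0.1667, 0.3333, 0.5000).
So the stationary probability of F is 0.3333.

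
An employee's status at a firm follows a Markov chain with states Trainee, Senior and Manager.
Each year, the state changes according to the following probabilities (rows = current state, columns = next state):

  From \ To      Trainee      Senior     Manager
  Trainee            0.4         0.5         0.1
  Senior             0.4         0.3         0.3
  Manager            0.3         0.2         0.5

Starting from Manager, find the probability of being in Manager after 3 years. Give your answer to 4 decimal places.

Propagate the distribution vector 3 years from Manager.
After 0 years: (0.0000, 0.0000, 1.0000)
After 1 year: (0.3000, 0.2000, 0.5000)
After 2 years: (0.3500, 0.3100, 0.3400)
After 3 years: (0.3660, 0.3360, 0.2980)
P(in Manager after 3 years) = 0.2980

0.2980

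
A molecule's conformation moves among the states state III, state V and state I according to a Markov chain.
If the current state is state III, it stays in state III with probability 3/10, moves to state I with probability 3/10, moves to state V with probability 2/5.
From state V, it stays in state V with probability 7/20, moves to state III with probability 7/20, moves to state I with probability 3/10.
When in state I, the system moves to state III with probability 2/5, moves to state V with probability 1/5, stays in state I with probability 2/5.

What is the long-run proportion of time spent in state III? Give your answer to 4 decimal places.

0.3492

Let the stationary distribution be π with π = πP and π_1 + π_2 + π_3 = 1.
π_1 = 0.3·π_1 + 0.35·π_2 + 0.4·π_3
π_2 = 0.4·π_1 + 0.35·π_2 + 0.2·π_3
Solving with the normalization constraint gives π = (0.3492, 0.3175, 0.3333).
So the stationary probability of state III is 0.3492.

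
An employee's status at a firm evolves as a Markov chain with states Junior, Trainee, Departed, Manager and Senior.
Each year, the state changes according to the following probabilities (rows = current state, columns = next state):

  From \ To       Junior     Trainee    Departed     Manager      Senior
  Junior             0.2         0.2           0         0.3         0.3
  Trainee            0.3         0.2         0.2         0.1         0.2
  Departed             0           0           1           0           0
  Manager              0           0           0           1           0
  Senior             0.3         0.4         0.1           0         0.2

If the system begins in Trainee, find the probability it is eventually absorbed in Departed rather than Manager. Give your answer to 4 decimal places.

Let h(s) be the probability of absorption at Departed starting from transient state s. Then h(Departed) = 1 and h(Manager) = 0. By first-step analysis:
h(Junior) = 0.2·h(Junior) + 0.2·h(Trainee) + 0.3·0 + 0.3·h(Senior)
h(Trainee) = 0.3·h(Junior) + 0.2·h(Trainee) + 0.2·1 + 0.1·0 + 0.2·h(Senior)
h(Senior) = 0.3·h(Junior) + 0.4·h(Trainee) + 0.1·1 + 0.2·h(Senior)
Solving: h(Junior) = 0.3000, h(Trainee) = 0.4821, h(Senior) = 0.4786.
Starting from Trainee, the probability is 0.4821.

0.4821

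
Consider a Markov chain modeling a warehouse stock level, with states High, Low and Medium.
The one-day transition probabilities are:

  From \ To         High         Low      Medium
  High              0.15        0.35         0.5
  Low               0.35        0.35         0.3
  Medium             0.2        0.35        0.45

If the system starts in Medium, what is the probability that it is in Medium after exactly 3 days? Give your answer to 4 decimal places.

Propagate the distribution vector 3 days from Medium.
After 0 days: (0.0000, 0.0000, 1.0000)
After 1 day: (0.2000, 0.3500, 0.4500)
After 2 days: (0.2425, 0.3500, 0.4075)
After 3 days: (0.2404, 0.3500, 0.4096)
P(in Medium after 3 days) = 0.4096

0.4096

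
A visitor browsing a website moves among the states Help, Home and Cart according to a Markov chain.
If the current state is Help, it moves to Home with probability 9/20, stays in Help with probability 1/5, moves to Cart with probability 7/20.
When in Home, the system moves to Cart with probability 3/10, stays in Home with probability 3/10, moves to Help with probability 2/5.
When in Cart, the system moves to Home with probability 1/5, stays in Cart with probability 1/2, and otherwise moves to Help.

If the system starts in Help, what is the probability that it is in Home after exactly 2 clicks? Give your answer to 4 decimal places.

Sum over the intermediate state after 1 click:
P = P(Help→Help)·P(Help→Home) + P(Help→Home)·P(Home→Home) + P(Help→Cart)·P(Cart→Home)
  = 0.2×0.45 + 0.45×0.3 + 0.35×0.2
  = 0.0900 + 0.1350 + 0.0700 = 0.2950

0.2950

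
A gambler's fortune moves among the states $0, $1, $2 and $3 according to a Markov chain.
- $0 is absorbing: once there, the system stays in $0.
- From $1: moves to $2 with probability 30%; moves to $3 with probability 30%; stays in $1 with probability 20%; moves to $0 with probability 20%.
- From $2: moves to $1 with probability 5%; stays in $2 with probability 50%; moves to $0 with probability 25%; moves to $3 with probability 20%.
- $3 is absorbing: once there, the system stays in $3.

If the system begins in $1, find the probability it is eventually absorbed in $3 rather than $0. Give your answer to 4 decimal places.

0.5455

Let h(s) be the probability of absorption at $3 starting from transient state s. Then h($3) = 1 and h($0) = 0. By first-step analysis:
h($1) = 0.2·0 + 0.2·h($1) + 0.3·h($2) + 0.3·1
h($2) = 0.25·0 + 0.05·h($1) + 0.5·h($2) + 0.2·1
Solving: h($1) = 0.5455, h($2) = 0.4545.
Starting from $1, the probability is 0.5455.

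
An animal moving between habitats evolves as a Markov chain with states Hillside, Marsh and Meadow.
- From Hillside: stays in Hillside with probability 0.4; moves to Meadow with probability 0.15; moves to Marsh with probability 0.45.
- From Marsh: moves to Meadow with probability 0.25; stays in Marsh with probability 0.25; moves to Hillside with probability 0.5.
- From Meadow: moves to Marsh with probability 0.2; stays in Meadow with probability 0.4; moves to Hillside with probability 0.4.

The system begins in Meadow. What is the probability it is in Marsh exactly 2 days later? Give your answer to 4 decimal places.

0.3100

Sum over the intermediate state after 1 day:
P = P(Meadow→Hillside)·P(Hillside→Marsh) + P(Meadow→Marsh)·P(Marsh→Marsh) + P(Meadow→Meadow)·P(Meadow→Marsh)
  = 0.4×0.45 + 0.2×0.25 + 0.4×0.2
  = 0.1800 + 0.0500 + 0.0800 = 0.3100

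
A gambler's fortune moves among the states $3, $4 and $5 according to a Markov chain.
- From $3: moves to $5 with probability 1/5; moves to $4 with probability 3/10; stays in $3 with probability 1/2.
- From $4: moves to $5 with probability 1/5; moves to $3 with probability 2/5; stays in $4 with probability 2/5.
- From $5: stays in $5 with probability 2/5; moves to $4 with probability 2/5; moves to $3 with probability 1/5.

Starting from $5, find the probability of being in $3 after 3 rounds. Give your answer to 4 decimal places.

Propagate the distribution vector 3 rounds from $5.
After 0 rounds: (0.0000, 0.0000, 1.0000)
After 1 round: (0.2000, 0.4000, 0.4000)
After 2 rounds: (0.3400, 0.3800, 0.2800)
After 3 rounds: (0.3780, 0.3660, 0.2560)
P(in $3 after 3 rounds) = 0.3780

0.3780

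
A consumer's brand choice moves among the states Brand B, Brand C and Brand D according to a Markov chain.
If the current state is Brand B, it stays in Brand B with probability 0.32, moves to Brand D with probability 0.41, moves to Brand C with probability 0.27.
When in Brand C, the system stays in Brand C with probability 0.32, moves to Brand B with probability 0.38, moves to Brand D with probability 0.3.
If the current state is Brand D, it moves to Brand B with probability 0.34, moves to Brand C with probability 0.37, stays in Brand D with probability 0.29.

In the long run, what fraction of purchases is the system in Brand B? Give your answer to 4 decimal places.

Let the stationary distribution be π with π = πP and π_1 + π_2 + π_3 = 1.
π_1 = 0.32·π_1 + 0.38·π_2 + 0.34·π_3
π_2 = 0.27·π_1 + 0.32·π_2 + 0.37·π_3
Solving with the normalization constraint gives π = (0.3459, 0.3194, 0.3347).
So the stationary probability of Brand B is 0.3459.

0.3459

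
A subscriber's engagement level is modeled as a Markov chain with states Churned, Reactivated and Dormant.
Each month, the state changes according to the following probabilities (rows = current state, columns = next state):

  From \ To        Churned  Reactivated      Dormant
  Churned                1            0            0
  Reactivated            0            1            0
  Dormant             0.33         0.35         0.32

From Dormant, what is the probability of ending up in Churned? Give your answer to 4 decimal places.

Let h(s) be the probability of absorption at Churned starting from transient state s. Then h(Churned) = 1 and h(Reactivated) = 0. By first-step analysis:
h(Dormant) = 0.33·1 + 0.35·0 + 0.32·h(Dormant)
Solving: h(Dormant) = 0.4853.
Starting from Dormant, the probability is 0.4853.

0.4853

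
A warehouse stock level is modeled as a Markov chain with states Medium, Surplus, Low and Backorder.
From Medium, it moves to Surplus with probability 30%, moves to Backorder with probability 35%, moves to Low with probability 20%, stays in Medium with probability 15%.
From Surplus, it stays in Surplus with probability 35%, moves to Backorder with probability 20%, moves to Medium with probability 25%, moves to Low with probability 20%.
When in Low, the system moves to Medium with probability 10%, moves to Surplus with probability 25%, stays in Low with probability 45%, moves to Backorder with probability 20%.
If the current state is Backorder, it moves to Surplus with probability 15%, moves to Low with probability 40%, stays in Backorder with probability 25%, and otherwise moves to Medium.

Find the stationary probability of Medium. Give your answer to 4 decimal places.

0.1715

Let the stationary distribution be π with π = πP and π_1 + π_2 + π_3 + π_4 = 1.
π_1 = 0.15·π_1 + 0.25·π_2 + 0.1·π_3 + 0.2·π_4
π_2 = 0.3·π_1 + 0.35·π_2 + 0.25·π_3 + 0.15·π_4
π_3 = 0.2·π_1 + 0.2·π_2 + 0.45·π_3 + 0.4·π_4
Solving with the normalization constraint gives π = (0.1715, 0.2609, 0.3300, 0.2376).
So the stationary probability of Medium is 0.1715.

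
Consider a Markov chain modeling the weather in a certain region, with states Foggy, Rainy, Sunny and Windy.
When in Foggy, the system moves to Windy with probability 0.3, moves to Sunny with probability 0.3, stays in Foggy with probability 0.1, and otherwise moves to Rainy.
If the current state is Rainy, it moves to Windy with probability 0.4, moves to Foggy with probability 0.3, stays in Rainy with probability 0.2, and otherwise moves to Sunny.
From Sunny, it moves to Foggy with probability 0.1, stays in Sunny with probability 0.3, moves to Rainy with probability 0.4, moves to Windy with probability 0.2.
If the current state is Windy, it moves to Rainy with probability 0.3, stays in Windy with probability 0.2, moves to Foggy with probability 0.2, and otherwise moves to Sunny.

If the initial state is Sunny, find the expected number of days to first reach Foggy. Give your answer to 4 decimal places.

5.3043

Let t(s) be the expected number of days to first reach Foggy from state s, with t(Foggy) = 0. Conditioning on the first day:
t(Rainy) = 1 + 0.2·t(Rainy) + 0.1·t(Sunny) + 0.4·t(Windy)
t(Sunny) = 1 + 0.4·t(Rainy) + 0.3·t(Sunny) + 0.2·t(Windy)
t(Windy) = 1 + 0.3·t(Rainy) + 0.3·t(Sunny) + 0.2·t(Windy)
Solving: t(Rainy) = 4.3478, t(Sunny) = 5.3043, t(Windy) = 4.8696.
Expected days from Sunny to Foggy: 5.3043.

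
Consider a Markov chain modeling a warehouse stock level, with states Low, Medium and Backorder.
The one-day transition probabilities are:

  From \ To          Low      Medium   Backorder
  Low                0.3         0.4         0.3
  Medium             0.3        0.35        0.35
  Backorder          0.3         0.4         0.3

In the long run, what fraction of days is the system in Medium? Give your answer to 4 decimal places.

Let the stationary distribution be π with π = πP and π_1 + π_2 + π_3 = 1.
π_1 = 0.3·π_1 + 0.3·π_2 + 0.3·π_3
π_2 = 0.4·π_1 + 0.35·π_2 + 0.4·π_3
Solving with the normalization constraint gives π = (0.3000, 0.3810, 0.3190).
So the stationary probability of Medium is 0.3810.

0.3810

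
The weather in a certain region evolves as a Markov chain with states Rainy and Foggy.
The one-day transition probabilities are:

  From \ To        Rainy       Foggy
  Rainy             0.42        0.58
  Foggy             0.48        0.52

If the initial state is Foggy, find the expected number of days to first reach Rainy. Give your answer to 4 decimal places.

2.0833

Let t(s) be the expected number of days to first reach Rainy from state s, with t(Rainy) = 0. Conditioning on the first day:
t(Foggy) = 1 + 0.52·t(Foggy)
Solving: t(Foggy) = 2.0833.
Expected days from Foggy to Rainy: 2.0833.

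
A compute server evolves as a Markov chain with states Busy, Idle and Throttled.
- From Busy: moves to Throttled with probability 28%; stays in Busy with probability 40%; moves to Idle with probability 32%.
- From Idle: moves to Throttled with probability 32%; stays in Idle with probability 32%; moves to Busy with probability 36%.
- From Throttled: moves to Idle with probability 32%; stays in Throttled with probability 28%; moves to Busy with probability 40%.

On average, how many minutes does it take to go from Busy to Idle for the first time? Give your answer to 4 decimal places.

3.1250

Let t(s) be the expected number of minutes to first reach Idle from state s, with t(Idle) = 0. Conditioning on the first minute:
t(Busy) = 1 + 0.4·t(Busy) + 0.28·t(Throttled)
t(Throttled) = 1 + 0.4·t(Busy) + 0.28·t(Throttled)
Solving: t(Busy) = 3.1250, t(Throttled) = 3.1250.
Expected minutes from Busy to Idle: 3.1250.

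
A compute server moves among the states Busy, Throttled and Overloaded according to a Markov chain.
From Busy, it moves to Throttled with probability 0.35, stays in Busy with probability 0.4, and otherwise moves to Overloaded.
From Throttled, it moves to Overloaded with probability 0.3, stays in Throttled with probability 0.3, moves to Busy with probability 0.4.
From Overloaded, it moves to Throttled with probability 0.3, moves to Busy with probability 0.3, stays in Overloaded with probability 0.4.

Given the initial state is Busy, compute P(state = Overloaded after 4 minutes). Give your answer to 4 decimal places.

Propagate the distribution vector 4 minutes from Busy.
After 0 minutes: (1.0000, 0.0000, 0.0000)
After 1 minute: (0.4000, 0.3500, 0.2500)
After 2 minutes: (0.3750, 0.3200, 0.3050)
After 3 minutes: (0.3695, 0.3188, 0.3118)
After 4 minutes: (0.3688, 0.3185, 0.3127)
P(in Overloaded after 4 minutes) = 0.3127

0.3127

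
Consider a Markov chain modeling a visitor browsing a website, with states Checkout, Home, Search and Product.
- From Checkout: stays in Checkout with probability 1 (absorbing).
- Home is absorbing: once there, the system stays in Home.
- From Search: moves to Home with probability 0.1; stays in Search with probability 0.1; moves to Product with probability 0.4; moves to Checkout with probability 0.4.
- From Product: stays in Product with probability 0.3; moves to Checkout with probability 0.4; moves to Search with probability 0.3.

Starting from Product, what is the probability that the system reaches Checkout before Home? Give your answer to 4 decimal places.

0.9412

Let h(s) be the probability of absorption at Checkout starting from transient state s. Then h(Checkout) = 1 and h(Home) = 0. By first-step analysis:
h(Search) = 0.4·1 + 0.1·0 + 0.1·h(Search) + 0.4·h(Product)
h(Product) = 0.4·1 + 0.3·h(Search) + 0.3·h(Product)
Solving: h(Search) = 0.8627, h(Product) = 0.9412.
Starting from Product, the probability is 0.9412.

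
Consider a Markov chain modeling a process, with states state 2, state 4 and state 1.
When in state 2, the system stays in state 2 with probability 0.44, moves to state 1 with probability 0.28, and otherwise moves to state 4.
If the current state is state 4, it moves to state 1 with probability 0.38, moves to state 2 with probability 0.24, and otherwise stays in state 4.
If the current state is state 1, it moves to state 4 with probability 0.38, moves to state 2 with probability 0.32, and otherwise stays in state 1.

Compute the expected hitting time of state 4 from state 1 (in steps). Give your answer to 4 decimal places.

2.9101

Let t(s) be the expected number of steps to first reach state 4 from state s, with t(state 4) = 0. Conditioning on the first step:
t(state 2) = 1 + 0.44·t(state 2) + 0.28·t(state 1)
t(state 1) = 1 + 0.32·t(state 2) + 0.3·t(state 1)
Solving: t(state 2) = 3.2407, t(state 1) = 2.9101.
Expected steps from state 1 to state 4: 2.9101.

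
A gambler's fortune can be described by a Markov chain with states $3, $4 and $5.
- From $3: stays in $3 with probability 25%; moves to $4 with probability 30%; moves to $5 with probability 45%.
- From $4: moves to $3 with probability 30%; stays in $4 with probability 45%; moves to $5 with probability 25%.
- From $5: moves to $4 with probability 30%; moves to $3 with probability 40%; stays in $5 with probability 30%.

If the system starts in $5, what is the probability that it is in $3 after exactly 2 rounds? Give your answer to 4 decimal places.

0.3100

Sum over the intermediate state after 1 round:
P = P($5→$3)·P($3→$3) + P($5→$4)·P($4→$3) + P($5→$5)·P($5→$3)
  = 0.4×0.25 + 0.3×0.3 + 0.3×0.4
  = 0.1000 + 0.0900 + 0.1200 = 0.3100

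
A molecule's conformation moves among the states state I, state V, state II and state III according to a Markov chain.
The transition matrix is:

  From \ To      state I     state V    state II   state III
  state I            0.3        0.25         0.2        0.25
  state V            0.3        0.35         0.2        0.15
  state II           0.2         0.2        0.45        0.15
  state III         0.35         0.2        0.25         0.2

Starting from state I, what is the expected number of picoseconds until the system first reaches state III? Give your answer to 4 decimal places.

5.0752

Let t(s) be the expected number of picoseconds to first reach state III from state s, with t(state III) = 0. Conditioning on the first picosecond:
t(state I) = 1 + 0.3·t(state I) + 0.25·t(state V) + 0.2·t(state II)
t(state V) = 1 + 0.3·t(state I) + 0.35·t(state V) + 0.2·t(state II)
t(state II) = 1 + 0.2·t(state I) + 0.2·t(state V) + 0.45·t(state II)
Solving: t(state I) = 5.0752, t(state V) = 5.6391, t(state II) = 5.7143.
Expected picoseconds from state I to state III: 5.0752.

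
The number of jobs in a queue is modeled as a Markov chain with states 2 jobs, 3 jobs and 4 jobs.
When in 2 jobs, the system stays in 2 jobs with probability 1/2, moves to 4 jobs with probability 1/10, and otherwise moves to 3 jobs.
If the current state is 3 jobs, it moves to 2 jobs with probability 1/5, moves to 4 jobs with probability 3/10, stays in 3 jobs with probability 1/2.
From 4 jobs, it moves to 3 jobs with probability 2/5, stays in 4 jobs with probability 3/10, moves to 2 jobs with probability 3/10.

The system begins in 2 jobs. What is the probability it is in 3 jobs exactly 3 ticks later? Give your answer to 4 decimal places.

0.4440

Propagate the distribution vector 3 ticks from 2 jobs.
After 0 ticks: (1.0000, 0.0000, 0.0000)
After 1 tick: (0.5000, 0.4000, 0.1000)
After 2 ticks: (0.3600, 0.4400, 0.2000)
After 3 ticks: (0.3280, 0.4440, 0.2280)
P(in 3 jobs after 3 ticks) = 0.4440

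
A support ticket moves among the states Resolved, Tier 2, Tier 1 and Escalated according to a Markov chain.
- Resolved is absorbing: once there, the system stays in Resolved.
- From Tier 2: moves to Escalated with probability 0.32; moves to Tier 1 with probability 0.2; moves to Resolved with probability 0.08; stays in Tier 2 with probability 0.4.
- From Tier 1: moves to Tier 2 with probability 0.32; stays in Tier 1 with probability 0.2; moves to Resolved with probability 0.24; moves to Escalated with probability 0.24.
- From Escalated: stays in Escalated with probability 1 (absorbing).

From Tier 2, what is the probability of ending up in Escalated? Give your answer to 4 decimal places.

0.7308

Let h(s) be the probability of absorption at Escalated starting from transient state s. Then h(Escalated) = 1 and h(Resolved) = 0. By first-step analysis:
h(Tier 2) = 0.08·0 + 0.4·h(Tier 2) + 0.2·h(Tier 1) + 0.32·1
h(Tier 1) = 0.24·0 + 0.32·h(Tier 2) + 0.2·h(Tier 1) + 0.24·1
Solving: h(Tier 2) = 0.7308, h(Tier 1) = 0.5923.
Starting from Tier 2, the probability is 0.7308.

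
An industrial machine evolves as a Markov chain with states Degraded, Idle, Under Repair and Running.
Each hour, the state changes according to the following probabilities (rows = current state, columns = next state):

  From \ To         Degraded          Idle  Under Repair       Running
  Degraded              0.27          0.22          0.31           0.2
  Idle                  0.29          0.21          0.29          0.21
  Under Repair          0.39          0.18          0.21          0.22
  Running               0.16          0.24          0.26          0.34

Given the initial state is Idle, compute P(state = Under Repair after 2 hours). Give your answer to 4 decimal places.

Propagate the distribution vector 2 hours from Idle.
After 0 hours: (0.0000, 1.0000, 0.0000, 0.0000)
After 1 hour: (0.2900, 0.2100, 0.2900, 0.2100)
After 2 hours: (0.2859, 0.2105, 0.2663, 0.2373)
P(in Under Repair after 2 hours) = 0.2663

0.2663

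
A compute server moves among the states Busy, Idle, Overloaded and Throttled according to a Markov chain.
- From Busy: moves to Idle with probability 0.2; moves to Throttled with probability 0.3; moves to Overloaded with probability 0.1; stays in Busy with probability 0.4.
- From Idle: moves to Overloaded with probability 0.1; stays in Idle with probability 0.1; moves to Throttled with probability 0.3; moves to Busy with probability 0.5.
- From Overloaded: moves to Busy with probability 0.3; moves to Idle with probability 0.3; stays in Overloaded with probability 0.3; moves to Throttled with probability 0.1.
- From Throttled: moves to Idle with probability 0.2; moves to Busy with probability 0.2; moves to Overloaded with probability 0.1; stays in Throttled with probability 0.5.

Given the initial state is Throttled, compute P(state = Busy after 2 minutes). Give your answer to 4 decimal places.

0.3100

Propagate the distribution vector 2 minutes from Throttled.
After 0 minutes: (0.0000, 0.0000, 0.0000, 1.0000)
After 1 minute: (0.2000, 0.2000, 0.1000, 0.5000)
After 2 minutes: (0.3100, 0.1900, 0.1200, 0.3800)
P(in Busy after 2 minutes) = 0.3100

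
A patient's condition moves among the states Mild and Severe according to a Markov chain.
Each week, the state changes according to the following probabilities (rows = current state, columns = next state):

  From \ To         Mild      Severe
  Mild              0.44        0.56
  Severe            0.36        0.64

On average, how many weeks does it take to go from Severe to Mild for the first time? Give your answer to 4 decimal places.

Let t(s) be the expected number of weeks to first reach Mild from state s, with t(Mild) = 0. Conditioning on the first week:
t(Severe) = 1 + 0.64·t(Severe)
Solving: t(Severe) = 2.7778.
Expected weeks from Severe to Mild: 2.7778.

2.7778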